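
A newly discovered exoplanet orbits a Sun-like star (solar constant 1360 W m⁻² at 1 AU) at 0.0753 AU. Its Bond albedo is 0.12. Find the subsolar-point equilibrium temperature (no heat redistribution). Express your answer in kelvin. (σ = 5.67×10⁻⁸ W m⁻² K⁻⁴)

Flux at 0.0753 AU: S = 1360/0.0753² = 2.40×10⁵ W m⁻².
At the subsolar point the surface absorbs S(1−A) and emits σT⁴ per unit area — no factor of 4, since only the local patch is in balance.
T = [2.40×10⁵ × 0.88 / 5.67×10⁻⁸]^(1/4) = (3.72×10¹²)^(1/4) = 1390 K.

T_ss ≈ 1390 K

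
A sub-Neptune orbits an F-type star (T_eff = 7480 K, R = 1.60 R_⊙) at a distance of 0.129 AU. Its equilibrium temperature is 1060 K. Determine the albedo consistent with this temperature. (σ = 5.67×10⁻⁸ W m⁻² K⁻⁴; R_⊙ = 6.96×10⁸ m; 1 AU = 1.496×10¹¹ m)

R_⋆ = 1.60 × 6.96×10⁸ = 1.11×10⁹ m.
d = 0.129 AU = 1.93×10¹⁰ m.
L = 4πR_⋆²σT_⋆⁴ = 4π(1.11×10⁹)² × 5.67×10⁻⁸ × (7480)⁴ = 2.77×10²⁷ W.
S = L/(4πd²) = 5.91×10⁵ W m⁻².
From T_eq⁴ = S(1−A)/(4σ): 1−A = 4σT_eq⁴/S.
1−A = 4 × 5.67×10⁻⁸ × (1060)⁴ / 5.91×10⁵ = 0.484.

A ≈ 0.52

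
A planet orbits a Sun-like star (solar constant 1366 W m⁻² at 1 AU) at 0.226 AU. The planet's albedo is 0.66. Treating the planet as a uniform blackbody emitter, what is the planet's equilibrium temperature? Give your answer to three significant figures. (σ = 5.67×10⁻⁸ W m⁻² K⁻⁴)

T_eq ≈ 447 K

Flux at 0.226 AU: S = 1366/0.226² = 2.67×10⁴ W m⁻².
Energy balance: absorbed = emitted ⇒ πR²·S(1−A) = 4πR²·σT_eq⁴, so T_eq⁴ = S(1−A)/(4σ).
T_eq = [2.67×10⁴ × 0.34 / (4 × 5.67×10⁻⁸)]^(1/4) = (4.01×10¹⁰)^(1/4) = 447 K.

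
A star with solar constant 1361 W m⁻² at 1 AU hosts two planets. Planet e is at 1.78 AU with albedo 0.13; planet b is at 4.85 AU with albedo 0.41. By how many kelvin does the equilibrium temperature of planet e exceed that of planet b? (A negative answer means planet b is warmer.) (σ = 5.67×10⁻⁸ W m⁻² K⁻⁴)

T_eq = [S₀(1−A)/(4σd²)]^(1/4), so T ∝ (1−A)^(1/4) / √d.
T₁ = [1361×0.87/(4×5.67×10⁻⁸×1.78²)]^(1/4) = 201.48 K.
T₂ = [1361×0.59/(4×5.67×10⁻⁸×4.85²)]^(1/4) = 110.76 K.

ΔT ≈ 90.7 K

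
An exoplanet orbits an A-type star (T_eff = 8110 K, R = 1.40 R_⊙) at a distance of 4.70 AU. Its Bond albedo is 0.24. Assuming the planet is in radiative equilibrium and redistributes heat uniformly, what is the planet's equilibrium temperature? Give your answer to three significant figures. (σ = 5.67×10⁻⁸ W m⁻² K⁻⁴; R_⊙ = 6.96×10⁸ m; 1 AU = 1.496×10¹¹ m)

T_eq ≈ 199 K

R_⋆ = 1.40 × 6.96×10⁸ = 9.74×10⁸ m.
d = 4.70 AU = 7.03×10¹¹ m.
L = 4πR_⋆²σT_⋆⁴ = 4π(9.74×10⁸)² × 5.67×10⁻⁸ × (8110)⁴ = 2.93×10²⁷ W.
S = L/(4πd²) = 471 W m⁻².
Energy balance: absorbed = emitted ⇒ πR²·S(1−A) = 4πR²·σT_eq⁴, so T_eq⁴ = S(1−A)/(4σ).
T_eq = [471 × 0.76 / (4 × 5.67×10⁻⁸)]^(1/4) = (1.58×10⁹)^(1/4) = 199 K.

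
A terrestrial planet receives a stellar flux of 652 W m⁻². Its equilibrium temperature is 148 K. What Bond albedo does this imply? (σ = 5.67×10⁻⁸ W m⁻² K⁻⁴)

A ≈ 0.83

From T_eq⁴ = S(1−A)/(4σ): 1−A = 4σT_eq⁴/S.
1−A = 4 × 5.67×10⁻⁸ × (148)⁴ / 652 = 0.167.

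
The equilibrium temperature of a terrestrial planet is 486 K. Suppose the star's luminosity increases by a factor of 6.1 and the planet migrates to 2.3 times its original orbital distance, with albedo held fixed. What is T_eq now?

T_eq ∝ L^(1/4) · d^(−1/2).
T′ = 486 × 6.1^(1/4) / 2.3^(1/2) = 504 K.

T_eq ≈ 504 K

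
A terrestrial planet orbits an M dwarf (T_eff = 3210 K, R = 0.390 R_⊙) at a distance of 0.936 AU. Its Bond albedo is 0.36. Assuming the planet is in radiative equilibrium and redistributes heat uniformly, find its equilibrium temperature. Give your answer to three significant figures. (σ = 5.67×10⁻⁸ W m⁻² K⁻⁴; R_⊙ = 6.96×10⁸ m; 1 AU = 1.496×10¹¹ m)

T_eq ≈ 89.4 K

R_⋆ = 0.390 × 6.96×10⁸ = 2.71×10⁸ m.
d = 0.936 AU = 1.40×10¹¹ m.
L = 4πR_⋆²σT_⋆⁴ = 4π(2.71×10⁸)² × 5.67×10⁻⁸ × (3210)⁴ = 5.57×10²⁴ W.
S = L/(4πd²) = 22.6 W m⁻².
Energy balance: absorbed = emitted ⇒ πR²·S(1−A) = 4πR²·σT_eq⁴, so T_eq⁴ = S(1−A)/(4σ).
T_eq = [22.6 × 0.64 / (4 × 5.67×10⁻⁸)]^(1/4) = (6.38×10⁷)^(1/4) = 89.4 K.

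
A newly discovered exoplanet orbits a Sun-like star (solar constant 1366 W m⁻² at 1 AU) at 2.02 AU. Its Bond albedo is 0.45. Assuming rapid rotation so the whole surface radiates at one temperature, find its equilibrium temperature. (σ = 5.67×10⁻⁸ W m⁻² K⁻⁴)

T_eq ≈ 169 K

Flux at 2.02 AU: S = 1366/2.02² = 335 W m⁻².
Energy balance: absorbed = emitted ⇒ πR²·S(1−A) = 4πR²·σT_eq⁴, so T_eq⁴ = S(1−A)/(4σ).
T_eq = [335 × 0.55 / (4 × 5.67×10⁻⁸)]^(1/4) = (8.12×10⁸)^(1/4) = 169 K.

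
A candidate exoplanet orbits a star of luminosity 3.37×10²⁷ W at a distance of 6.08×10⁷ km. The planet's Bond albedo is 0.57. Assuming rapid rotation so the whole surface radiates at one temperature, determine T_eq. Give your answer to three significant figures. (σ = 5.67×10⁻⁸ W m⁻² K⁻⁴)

d = 6.08×10⁷ km = 6.08×10¹⁰ m.
Flux: S = L/(4πd²) = 3.37×10²⁷/(4π×(6.08×10¹⁰)²) = 7.25×10⁴ W m⁻².
Energy balance: absorbed = emitted ⇒ πR²·S(1−A) = 4πR²·σT_eq⁴, so T_eq⁴ = S(1−A)/(4σ).
T_eq = [7.25×10⁴ × 0.43 / (4 × 5.67×10⁻⁸)]^(1/4) = (1.38×10¹¹)^(1/4) = 609 K.

T_eq ≈ 609 K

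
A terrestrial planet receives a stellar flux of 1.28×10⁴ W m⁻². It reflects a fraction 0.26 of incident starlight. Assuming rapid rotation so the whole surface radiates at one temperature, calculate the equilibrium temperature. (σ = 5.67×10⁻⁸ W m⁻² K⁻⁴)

T_eq ≈ 452 K

Energy balance: absorbed = emitted ⇒ πR²·S(1−A) = 4πR²·σT_eq⁴, so T_eq⁴ = S(1−A)/(4σ).
T_eq = [1.28×10⁴ × 0.74 / (4 × 5.67×10⁻⁸)]^(1/4) = (4.18×10¹⁰)^(1/4) = 452 K.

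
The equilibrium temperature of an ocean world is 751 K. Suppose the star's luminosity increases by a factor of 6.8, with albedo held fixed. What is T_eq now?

T_eq ∝ L^(1/4) · d^(−1/2).
T′ = 751 × 6.8^(1/4) = 1210 K.

T_eq ≈ 1210 K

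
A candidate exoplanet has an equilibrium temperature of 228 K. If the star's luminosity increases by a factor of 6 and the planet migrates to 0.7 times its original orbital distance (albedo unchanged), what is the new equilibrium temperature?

T_eq ≈ 427 K

T_eq ∝ L^(1/4) · d^(−1/2).
T′ = 228 × 6^(1/4) / 0.7^(1/2) = 427 K.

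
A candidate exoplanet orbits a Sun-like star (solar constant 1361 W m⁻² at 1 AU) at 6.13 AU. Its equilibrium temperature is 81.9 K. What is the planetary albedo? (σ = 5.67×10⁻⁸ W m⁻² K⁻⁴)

Flux at 6.13 AU: S = 1361/6.13² = 36.2 W m⁻².
From T_eq⁴ = S(1−A)/(4σ): 1−A = 4σT_eq⁴/S.
1−A = 4 × 5.67×10⁻⁸ × (81.9)⁴ / 36.2 = 0.282.

A ≈ 0.72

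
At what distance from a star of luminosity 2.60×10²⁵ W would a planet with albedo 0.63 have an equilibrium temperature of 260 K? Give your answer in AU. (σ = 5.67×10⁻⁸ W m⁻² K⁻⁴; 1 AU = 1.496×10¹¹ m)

From T_eq⁴ = L(1−A)/(16πσd²): d = √[L(1−A)/(16πσT_eq⁴)].
d = √[2.60×10²⁵ × 0.37 / (16π × 5.67×10⁻⁸ × (260)⁴)] = 2.72×10¹⁰ m = 0.182 AU.

d ≈ 0.182 AU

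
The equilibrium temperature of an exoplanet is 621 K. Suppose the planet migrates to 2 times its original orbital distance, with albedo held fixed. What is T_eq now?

T_eq ∝ L^(1/4) · d^(−1/2).
T′ = 621 / 2^(1/2) = 439 K.

T_eq ≈ 439 K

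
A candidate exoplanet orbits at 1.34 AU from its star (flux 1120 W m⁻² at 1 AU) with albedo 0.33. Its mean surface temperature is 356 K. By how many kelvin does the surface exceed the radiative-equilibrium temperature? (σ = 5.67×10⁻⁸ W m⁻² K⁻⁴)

S = 1120/1.34² = 623.7 W m⁻².
T_eq = [S(1−A)/(4σ)]^(1/4) = [623.7×0.67/(4×5.67×10⁻⁸)]^(1/4) = 207.2 K.
ΔT = T_surf − T_eq = 356 − 207.2.

ΔT ≈ 148.8 K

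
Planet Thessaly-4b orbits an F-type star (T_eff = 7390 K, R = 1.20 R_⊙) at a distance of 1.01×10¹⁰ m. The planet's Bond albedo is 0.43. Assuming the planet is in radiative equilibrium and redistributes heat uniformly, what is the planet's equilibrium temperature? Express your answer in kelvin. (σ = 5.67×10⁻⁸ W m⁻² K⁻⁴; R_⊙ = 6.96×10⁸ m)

R_⋆ = 1.20 × 6.96×10⁸ = 8.35×10⁸ m.
L = 4πR_⋆²σT_⋆⁴ = 4π(8.35×10⁸)² × 5.67×10⁻⁸ × (7390)⁴ = 1.48×10²⁷ W.
S = L/(4πd²) = 1.16×10⁶ W m⁻².
Energy balance: absorbed = emitted ⇒ πR²·S(1−A) = 4πR²·σT_eq⁴, so T_eq⁴ = S(1−A)/(4σ).
T_eq = [1.16×10⁶ × 0.57 / (4 × 5.67×10⁻⁸)]^(1/4) = (2.91×10¹²)^(1/4) = 1310 K.

T_eq ≈ 1310 K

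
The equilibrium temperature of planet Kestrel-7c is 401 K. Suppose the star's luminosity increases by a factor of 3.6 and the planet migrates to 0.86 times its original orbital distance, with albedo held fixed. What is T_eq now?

T_eq ≈ 596 K

T_eq ∝ L^(1/4) · d^(−1/2).
T′ = 401 × 3.6^(1/4) / 0.86^(1/2) = 596 K.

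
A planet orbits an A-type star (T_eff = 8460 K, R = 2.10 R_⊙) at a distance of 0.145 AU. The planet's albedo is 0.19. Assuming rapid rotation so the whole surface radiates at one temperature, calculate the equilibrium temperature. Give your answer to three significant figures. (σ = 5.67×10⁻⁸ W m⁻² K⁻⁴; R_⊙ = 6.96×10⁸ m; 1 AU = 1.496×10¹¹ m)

R_⋆ = 2.10 × 6.96×10⁸ = 1.46×10⁹ m.
d = 0.145 AU = 2.17×10¹⁰ m.
L = 4πR_⋆²σT_⋆⁴ = 4π(1.46×10⁹)² × 5.67×10⁻⁸ × (8460)⁴ = 7.80×10²⁷ W.
S = L/(4πd²) = 1.32×10⁶ W m⁻².
Energy balance: absorbed = emitted ⇒ πR²·S(1−A) = 4πR²·σT_eq⁴, so T_eq⁴ = S(1−A)/(4σ).
T_eq = [1.32×10⁶ × 0.81 / (4 × 5.67×10⁻⁸)]^(1/4) = (4.71×10¹²)^(1/4) = 1470 K.

T_eq ≈ 1470 K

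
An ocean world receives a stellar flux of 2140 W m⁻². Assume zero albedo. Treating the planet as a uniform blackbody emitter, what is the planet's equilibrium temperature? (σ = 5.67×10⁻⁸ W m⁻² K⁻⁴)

T_eq ≈ 312 K

Energy balance: absorbed = emitted ⇒ πR²·S(1−A) = 4πR²·σT_eq⁴, so T_eq⁴ = S(1−A)/(4σ).
T_eq = [2140 × 1.00 / (4 × 5.67×10⁻⁸)]^(1/4) = (9.44×10⁹)^(1/4) = 312 K.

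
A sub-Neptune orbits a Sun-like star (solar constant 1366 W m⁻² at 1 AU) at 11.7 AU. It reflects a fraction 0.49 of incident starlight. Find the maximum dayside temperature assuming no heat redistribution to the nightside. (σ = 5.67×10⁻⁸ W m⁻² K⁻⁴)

T_ss ≈ 97.3 K

Flux at 11.7 AU: S = 1366/11.7² = 9.98 W m⁻².
With no redistribution each surface element balances locally: S(1−A) = σT⁴.
T = [9.98 × 0.51 / 5.67×10⁻⁸]^(1/4) = (8.98×10⁷)^(1/4) = 97.3 K.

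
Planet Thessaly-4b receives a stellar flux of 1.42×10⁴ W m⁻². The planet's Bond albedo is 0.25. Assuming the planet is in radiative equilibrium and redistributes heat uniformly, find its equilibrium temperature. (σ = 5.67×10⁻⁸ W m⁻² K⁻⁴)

T_eq ≈ 466 K

Energy balance: absorbed = emitted ⇒ πR²·S(1−A) = 4πR²·σT_eq⁴, so T_eq⁴ = S(1−A)/(4σ).
T_eq = [1.42×10⁴ × 0.75 / (4 × 5.67×10⁻⁸)]^(1/4) = (4.70×10¹⁰)^(1/4) = 466 K.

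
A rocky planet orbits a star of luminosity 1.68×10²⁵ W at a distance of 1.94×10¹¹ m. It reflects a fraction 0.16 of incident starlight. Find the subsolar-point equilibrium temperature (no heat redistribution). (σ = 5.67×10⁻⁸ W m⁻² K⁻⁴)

Flux: S = L/(4πd²) = 1.68×10²⁵/(4π×(1.94×10¹¹)²) = 35.5 W m⁻².
At the subsolar point the surface absorbs S(1−A) and emits σT⁴ per unit area — no factor of 4, since only the local patch is in balance.
T = [35.5 × 0.84 / 5.67×10⁻⁸]^(1/4) = (5.26×10⁸)^(1/4) = 151 K.

T_ss ≈ 151 K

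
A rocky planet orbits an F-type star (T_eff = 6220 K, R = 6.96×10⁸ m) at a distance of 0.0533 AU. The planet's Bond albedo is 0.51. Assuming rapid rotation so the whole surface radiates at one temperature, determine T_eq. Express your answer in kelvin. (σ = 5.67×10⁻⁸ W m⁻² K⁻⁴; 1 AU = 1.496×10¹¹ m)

T_eq ≈ 1090 K

d = 0.0533 AU = 7.97×10⁹ m.
L = 4πR_⋆²σT_⋆⁴ = 4π(6.96×10⁸)² × 5.67×10⁻⁸ × (6220)⁴ = 5.17×10²⁶ W.
S = L/(4πd²) = 6.47×10⁵ W m⁻².
Energy balance: absorbed = emitted ⇒ πR²·S(1−A) = 4πR²·σT_eq⁴, so T_eq⁴ = S(1−A)/(4σ).
T_eq = [6.47×10⁵ × 0.49 / (4 × 5.67×10⁻⁸)]^(1/4) = (1.40×10¹²)^(1/4) = 1090 K.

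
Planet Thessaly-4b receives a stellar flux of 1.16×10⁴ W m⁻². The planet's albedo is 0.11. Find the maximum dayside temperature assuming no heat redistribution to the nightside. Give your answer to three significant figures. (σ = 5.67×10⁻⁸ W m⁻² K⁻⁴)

With no redistribution each surface element balances locally: S(1−A) = σT⁴.
T = [1.16×10⁴ × 0.89 / 5.67×10⁻⁸]^(1/4) = (1.82×10¹¹)^(1/4) = 653 K.

T_ss ≈ 653 K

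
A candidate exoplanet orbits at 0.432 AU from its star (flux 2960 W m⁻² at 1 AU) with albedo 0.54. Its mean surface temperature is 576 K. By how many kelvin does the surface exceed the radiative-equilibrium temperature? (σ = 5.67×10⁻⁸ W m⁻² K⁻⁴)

ΔT ≈ 152.5 K

S = 2960/0.432² = 1.586×10⁴ W m⁻².
T_eq = [S(1−A)/(4σ)]^(1/4) = [1.586×10⁴×0.46/(4×5.67×10⁻⁸)]^(1/4) = 423.5 K.
ΔT = T_surf − T_eq = 576 − 423.5.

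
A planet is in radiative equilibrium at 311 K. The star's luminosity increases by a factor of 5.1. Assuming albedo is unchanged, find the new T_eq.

T_eq ≈ 467 K

T_eq ∝ L^(1/4) · d^(−1/2).
T′ = 311 × 5.1^(1/4) = 467 K.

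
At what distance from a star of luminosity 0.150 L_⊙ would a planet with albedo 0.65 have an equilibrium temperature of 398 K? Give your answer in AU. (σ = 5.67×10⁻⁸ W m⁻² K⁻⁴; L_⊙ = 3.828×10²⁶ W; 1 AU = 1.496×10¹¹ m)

d ≈ 0.112 AU

L = 0.150 × 3.828×10²⁶ = 5.74×10²⁵ W.
From T_eq⁴ = L(1−A)/(16πσd²): d = √[L(1−A)/(16πσT_eq⁴)].
d = √[5.74×10²⁵ × 0.35 / (16π × 5.67×10⁻⁸ × (398)⁴)] = 1.68×10¹⁰ m = 0.112 AU.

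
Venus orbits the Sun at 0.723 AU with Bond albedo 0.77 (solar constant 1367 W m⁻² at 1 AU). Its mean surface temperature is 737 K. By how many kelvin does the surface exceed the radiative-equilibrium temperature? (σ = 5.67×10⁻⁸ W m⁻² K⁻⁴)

ΔT ≈ 510.1 K

S = 1367/0.723² = 2615 W m⁻².
T_eq = [S(1−A)/(4σ)]^(1/4) = [2615×0.23/(4×5.67×10⁻⁸)]^(1/4) = 226.9 K.
ΔT = T_surf − T_eq = 737 − 226.9.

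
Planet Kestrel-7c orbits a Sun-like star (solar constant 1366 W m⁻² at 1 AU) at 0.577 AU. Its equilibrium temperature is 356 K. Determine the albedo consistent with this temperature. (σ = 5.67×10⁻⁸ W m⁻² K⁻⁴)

A ≈ 0.11

Flux at 0.577 AU: S = 1366/0.577² = 4100 W m⁻².
From T_eq⁴ = S(1−A)/(4σ): 1−A = 4σT_eq⁴/S.
1−A = 4 × 5.67×10⁻⁸ × (356)⁴ / 4100 = 0.888.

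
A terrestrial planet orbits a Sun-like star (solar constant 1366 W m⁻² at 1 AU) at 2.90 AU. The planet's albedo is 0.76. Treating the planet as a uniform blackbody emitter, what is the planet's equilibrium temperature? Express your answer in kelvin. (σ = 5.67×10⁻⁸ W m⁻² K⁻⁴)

Flux at 2.90 AU: S = 1366/2.90² = 162 W m⁻².
Energy balance: absorbed = emitted ⇒ πR²·S(1−A) = 4πR²·σT_eq⁴, so T_eq⁴ = S(1−A)/(4σ).
T_eq = [162 × 0.24 / (4 × 5.67×10⁻⁸)]^(1/4) = (1.72×10⁸)^(1/4) = 115 K.

T_eq ≈ 115 K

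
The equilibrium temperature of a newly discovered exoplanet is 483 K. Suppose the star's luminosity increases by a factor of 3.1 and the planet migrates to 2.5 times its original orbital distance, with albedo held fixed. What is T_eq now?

T_eq ≈ 405 K

T_eq ∝ L^(1/4) · d^(−1/2).
T′ = 483 × 3.1^(1/4) / 2.5^(1/2) = 405 K.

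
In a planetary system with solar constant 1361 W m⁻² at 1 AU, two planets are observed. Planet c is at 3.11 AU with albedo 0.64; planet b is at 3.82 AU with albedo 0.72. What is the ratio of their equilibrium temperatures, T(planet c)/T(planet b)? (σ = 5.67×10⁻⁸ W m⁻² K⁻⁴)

T₁/T₂ ≈ 1.180

T_eq = [S₀(1−A)/(4σd²)]^(1/4), so T ∝ (1−A)^(1/4) / √d.
T₁ = [1361×0.36/(4×5.67×10⁻⁸×3.11²)]^(1/4) = 122.25 K.
T₂ = [1361×0.28/(4×5.67×10⁻⁸×3.82²)]^(1/4) = 103.59 K.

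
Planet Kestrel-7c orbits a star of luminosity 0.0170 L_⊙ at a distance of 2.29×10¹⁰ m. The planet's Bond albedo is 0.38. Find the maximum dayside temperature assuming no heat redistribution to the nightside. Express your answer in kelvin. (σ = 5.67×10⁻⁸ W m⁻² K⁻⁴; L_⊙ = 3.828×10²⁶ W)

T_ss ≈ 322 K

L = 0.0170 × 3.828×10²⁶ = 6.51×10²⁴ W.
Flux: S = L/(4πd²) = 6.51×10²⁴/(4π×(2.29×10¹⁰)²) = 988 W m⁻².
With no redistribution each surface element balances locally: S(1−A) = σT⁴.
T = [988 × 0.62 / 5.67×10⁻⁸]^(1/4) = (1.08×10¹⁰)^(1/4) = 322 K.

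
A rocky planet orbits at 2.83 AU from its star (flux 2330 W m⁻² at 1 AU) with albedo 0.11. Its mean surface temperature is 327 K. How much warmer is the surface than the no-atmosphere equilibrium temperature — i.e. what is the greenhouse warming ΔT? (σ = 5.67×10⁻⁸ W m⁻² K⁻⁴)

ΔT ≈ 143.2 K

S = 2330/2.83² = 290.9 W m⁻².
T_eq = [S(1−A)/(4σ)]^(1/4) = [290.9×0.89/(4×5.67×10⁻⁸)]^(1/4) = 183.8 K.
ΔT = T_surf − T_eq = 327 − 183.8.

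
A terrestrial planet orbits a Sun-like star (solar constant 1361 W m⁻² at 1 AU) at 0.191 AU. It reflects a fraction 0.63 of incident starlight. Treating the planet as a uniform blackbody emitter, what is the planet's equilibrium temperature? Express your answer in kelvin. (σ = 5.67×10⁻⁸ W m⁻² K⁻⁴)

Flux at 0.191 AU: S = 1361/0.191² = 3.73×10⁴ W m⁻².
Energy balance: absorbed = emitted ⇒ πR²·S(1−A) = 4πR²·σT_eq⁴, so T_eq⁴ = S(1−A)/(4σ).
T_eq = [3.73×10⁴ × 0.37 / (4 × 5.67×10⁻⁸)]^(1/4) = (6.09×10¹⁰)^(1/4) = 497 K.

T_eq ≈ 497 K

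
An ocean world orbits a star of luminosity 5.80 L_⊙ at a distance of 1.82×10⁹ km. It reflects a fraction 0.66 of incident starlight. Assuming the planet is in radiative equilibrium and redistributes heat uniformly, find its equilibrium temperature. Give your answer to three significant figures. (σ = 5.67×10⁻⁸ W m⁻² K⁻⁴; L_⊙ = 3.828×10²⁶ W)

d = 1.82×10⁹ km = 1.82×10¹² m.
L = 5.80 × 3.828×10²⁶ = 2.22×10²⁷ W.
Flux: S = L/(4πd²) = 2.22×10²⁷/(4π×(1.82×10¹²)²) = 53.3 W m⁻².
Energy balance: absorbed = emitted ⇒ πR²·S(1−A) = 4πR²·σT_eq⁴, so T_eq⁴ = S(1−A)/(4σ).
T_eq = [53.3 × 0.34 / (4 × 5.67×10⁻⁸)]^(1/4) = (8.00×10⁷)^(1/4) = 94.6 K.

T_eq ≈ 94.6 K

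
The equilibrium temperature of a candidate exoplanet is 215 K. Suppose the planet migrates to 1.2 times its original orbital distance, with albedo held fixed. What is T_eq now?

T_eq ∝ L^(1/4) · d^(−1/2).
T′ = 215 / 1.2^(1/2) = 196 K.

T_eq ≈ 196 K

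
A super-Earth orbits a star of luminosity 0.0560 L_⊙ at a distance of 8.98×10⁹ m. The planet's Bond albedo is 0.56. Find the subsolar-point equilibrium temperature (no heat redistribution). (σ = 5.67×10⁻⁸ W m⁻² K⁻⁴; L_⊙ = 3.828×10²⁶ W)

T_ss ≈ 637 K

L = 0.0560 × 3.828×10²⁶ = 2.14×10²⁵ W.
Flux: S = L/(4πd²) = 2.14×10²⁵/(4π×(8.98×10⁹)²) = 2.12×10⁴ W m⁻².
At the subsolar point the surface absorbs S(1−A) and emits σT⁴ per unit area — no factor of 4, since only the local patch is in balance.
T = [2.12×10⁴ × 0.44 / 5.67×10⁻⁸]^(1/4) = (1.64×10¹¹)^(1/4) = 637 K.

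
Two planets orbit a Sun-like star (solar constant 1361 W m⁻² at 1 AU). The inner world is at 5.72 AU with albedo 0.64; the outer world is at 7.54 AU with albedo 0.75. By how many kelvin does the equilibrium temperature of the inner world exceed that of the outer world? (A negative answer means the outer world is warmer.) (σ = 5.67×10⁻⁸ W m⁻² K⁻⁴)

T_eq = [S₀(1−A)/(4σd²)]^(1/4), so T ∝ (1−A)^(1/4) / √d.
T₁ = [1361×0.36/(4×5.67×10⁻⁸×5.72²)]^(1/4) = 90.14 K.
T₂ = [1361×0.25/(4×5.67×10⁻⁸×7.54²)]^(1/4) = 71.67 K.

ΔT ≈ 18.5 K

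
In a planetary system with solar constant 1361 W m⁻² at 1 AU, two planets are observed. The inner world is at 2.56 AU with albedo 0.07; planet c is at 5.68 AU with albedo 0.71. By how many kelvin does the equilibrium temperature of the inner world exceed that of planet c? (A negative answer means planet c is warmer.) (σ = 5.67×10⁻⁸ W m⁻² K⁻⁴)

ΔT ≈ 85.1 K

T_eq = [S₀(1−A)/(4σd²)]^(1/4), so T ∝ (1−A)^(1/4) / √d.
T₁ = [1361×0.93/(4×5.67×10⁻⁸×2.56²)]^(1/4) = 170.83 K.
T₂ = [1361×0.29/(4×5.67×10⁻⁸×5.68²)]^(1/4) = 85.70 K.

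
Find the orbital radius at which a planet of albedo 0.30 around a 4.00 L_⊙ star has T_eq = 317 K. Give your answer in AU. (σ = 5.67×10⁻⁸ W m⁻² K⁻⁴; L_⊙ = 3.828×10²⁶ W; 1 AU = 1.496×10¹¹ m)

L = 4.00 × 3.828×10²⁶ = 1.53×10²⁷ W.
From T_eq⁴ = L(1−A)/(16πσd²): d = √[L(1−A)/(16πσT_eq⁴)].
d = √[1.53×10²⁷ × 0.70 / (16π × 5.67×10⁻⁸ × (317)⁴)] = 1.93×10¹¹ m = 1.29 AU.

d ≈ 1.29 AU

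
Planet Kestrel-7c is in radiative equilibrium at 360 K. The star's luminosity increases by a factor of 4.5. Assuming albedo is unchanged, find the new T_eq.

T_eq ∝ L^(1/4) · d^(−1/2).
T′ = 360 × 4.5^(1/4) = 524 K.

T_eq ≈ 524 K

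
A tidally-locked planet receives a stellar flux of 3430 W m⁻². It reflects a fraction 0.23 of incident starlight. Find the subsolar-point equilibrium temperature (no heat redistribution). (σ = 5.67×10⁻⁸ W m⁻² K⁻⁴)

T_ss ≈ 465 K

At the subsolar point the surface absorbs S(1−A) and emits σT⁴ per unit area — no factor of 4, since only the local patch is in balance.
T = [3430 × 0.77 / 5.67×10⁻⁸]^(1/4) = (4.66×10¹⁰)^(1/4) = 465 K.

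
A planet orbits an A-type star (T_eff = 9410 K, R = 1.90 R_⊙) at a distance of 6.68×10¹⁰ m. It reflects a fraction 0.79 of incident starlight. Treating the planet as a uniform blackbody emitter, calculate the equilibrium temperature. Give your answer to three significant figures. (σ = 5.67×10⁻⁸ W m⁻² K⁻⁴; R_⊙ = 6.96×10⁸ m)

R_⋆ = 1.90 × 6.96×10⁸ = 1.32×10⁹ m.
L = 4πR_⋆²σT_⋆⁴ = 4π(1.32×10⁹)² × 5.67×10⁻⁸ × (9410)⁴ = 9.77×10²⁷ W.
S = L/(4πd²) = 1.74×10⁵ W m⁻².
Energy balance: absorbed = emitted ⇒ πR²·S(1−A) = 4πR²·σT_eq⁴, so T_eq⁴ = S(1−A)/(4σ).
T_eq = [1.74×10⁵ × 0.21 / (4 × 5.67×10⁻⁸)]^(1/4) = (1.61×10¹¹)^(1/4) = 634 K.

T_eq ≈ 634 K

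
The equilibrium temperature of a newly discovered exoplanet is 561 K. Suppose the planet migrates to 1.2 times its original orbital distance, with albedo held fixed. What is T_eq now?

T_eq ≈ 512 K

T_eq ∝ L^(1/4) · d^(−1/2).
T′ = 561 / 1.2^(1/2) = 512 K.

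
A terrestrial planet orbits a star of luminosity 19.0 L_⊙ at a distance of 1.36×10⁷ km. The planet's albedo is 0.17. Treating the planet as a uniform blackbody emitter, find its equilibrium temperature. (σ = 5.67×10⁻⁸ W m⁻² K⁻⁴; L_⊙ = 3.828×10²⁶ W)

T_eq ≈ 1840 K

d = 1.36×10⁷ km = 1.36×10¹⁰ m.
L = 19.0 × 3.828×10²⁶ = 7.27×10²⁷ W.
Flux: S = L/(4πd²) = 7.27×10²⁷/(4π×(1.36×10¹⁰)²) = 3.13×10⁶ W m⁻².
Energy balance: absorbed = emitted ⇒ πR²·S(1−A) = 4πR²·σT_eq⁴, so T_eq⁴ = S(1−A)/(4σ).
T_eq = [3.13×10⁶ × 0.83 / (4 × 5.67×10⁻⁸)]^(1/4) = (1.15×10¹³)^(1/4) = 1840 K.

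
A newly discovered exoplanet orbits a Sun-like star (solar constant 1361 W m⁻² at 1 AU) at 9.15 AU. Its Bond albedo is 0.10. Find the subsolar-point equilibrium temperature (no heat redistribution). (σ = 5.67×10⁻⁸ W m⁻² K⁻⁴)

T_ss ≈ 127 K

Flux at 9.15 AU: S = 1361/9.15² = 16.3 W m⁻².
At the subsolar point the surface absorbs S(1−A) and emits σT⁴ per unit area — no factor of 4, since only the local patch is in balance.
T = [16.3 × 0.90 / 5.67×10⁻⁸]^(1/4) = (2.58×10⁸)^(1/4) = 127 K.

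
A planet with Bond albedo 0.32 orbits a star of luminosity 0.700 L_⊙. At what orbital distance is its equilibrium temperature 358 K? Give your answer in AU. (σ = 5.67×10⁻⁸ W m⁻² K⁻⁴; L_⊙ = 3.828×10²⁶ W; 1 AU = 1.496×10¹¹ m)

d ≈ 0.417 AU

L = 0.700 × 3.828×10²⁶ = 2.68×10²⁶ W.
From T_eq⁴ = L(1−A)/(16πσd²): d = √[L(1−A)/(16πσT_eq⁴)].
d = √[2.68×10²⁶ × 0.68 / (16π × 5.67×10⁻⁸ × (358)⁴)] = 6.24×10¹⁰ m = 0.417 AU.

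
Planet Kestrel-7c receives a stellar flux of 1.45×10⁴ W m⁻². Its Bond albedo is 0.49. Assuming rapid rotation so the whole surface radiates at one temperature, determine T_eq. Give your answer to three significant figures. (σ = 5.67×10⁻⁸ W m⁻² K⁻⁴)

Energy balance: absorbed = emitted ⇒ πR²·S(1−A) = 4πR²·σT_eq⁴, so T_eq⁴ = S(1−A)/(4σ).
T_eq = [1.45×10⁴ × 0.51 / (4 × 5.67×10⁻⁸)]^(1/4) = (3.26×10¹⁰)^(1/4) = 425 K.

T_eq ≈ 425 K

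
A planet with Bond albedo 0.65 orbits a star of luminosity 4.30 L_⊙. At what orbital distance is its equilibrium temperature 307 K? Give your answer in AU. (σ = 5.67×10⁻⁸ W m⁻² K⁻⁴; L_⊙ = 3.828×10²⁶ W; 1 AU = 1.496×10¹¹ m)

L = 4.30 × 3.828×10²⁶ = 1.65×10²⁷ W.
From T_eq⁴ = L(1−A)/(16πσd²): d = √[L(1−A)/(16πσT_eq⁴)].
d = √[1.65×10²⁷ × 0.35 / (16π × 5.67×10⁻⁸ × (307)⁴)] = 1.51×10¹¹ m = 1.01 AU.

d ≈ 1.01 AU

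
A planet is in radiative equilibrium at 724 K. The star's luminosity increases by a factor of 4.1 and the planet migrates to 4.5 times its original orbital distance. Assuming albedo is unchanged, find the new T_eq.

T_eq ≈ 486 K

T_eq ∝ L^(1/4) · d^(−1/2).
T′ = 724 × 4.1^(1/4) / 4.5^(1/2) = 486 K.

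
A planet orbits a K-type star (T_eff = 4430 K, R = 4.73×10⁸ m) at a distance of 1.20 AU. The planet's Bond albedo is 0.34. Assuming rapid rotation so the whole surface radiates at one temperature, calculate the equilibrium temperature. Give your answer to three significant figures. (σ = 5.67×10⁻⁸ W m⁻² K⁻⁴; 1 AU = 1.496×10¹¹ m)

T_eq ≈ 145 K

d = 1.20 AU = 1.80×10¹¹ m.
L = 4πR_⋆²σT_⋆⁴ = 4π(4.73×10⁸)² × 5.67×10⁻⁸ × (4430)⁴ = 6.14×10²⁵ W.
S = L/(4πd²) = 152 W m⁻².
Energy balance: absorbed = emitted ⇒ πR²·S(1−A) = 4πR²·σT_eq⁴, so T_eq⁴ = S(1−A)/(4σ).
T_eq = [152 × 0.66 / (4 × 5.67×10⁻⁸)]^(1/4) = (4.41×10⁸)^(1/4) = 145 K.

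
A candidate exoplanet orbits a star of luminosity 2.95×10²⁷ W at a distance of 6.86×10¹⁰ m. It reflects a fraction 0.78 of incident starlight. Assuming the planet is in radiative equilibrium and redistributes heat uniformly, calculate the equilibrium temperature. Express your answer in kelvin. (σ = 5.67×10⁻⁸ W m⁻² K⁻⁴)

T_eq ≈ 469 K

Flux: S = L/(4πd²) = 2.95×10²⁷/(4π×(6.86×10¹⁰)²) = 4.99×10⁴ W m⁻².
Energy balance: absorbed = emitted ⇒ πR²·S(1−A) = 4πR²·σT_eq⁴, so T_eq⁴ = S(1−A)/(4σ).
T_eq = [4.99×10⁴ × 0.22 / (4 × 5.67×10⁻⁸)]^(1/4) = (4.84×10¹⁰)^(1/4) = 469 K.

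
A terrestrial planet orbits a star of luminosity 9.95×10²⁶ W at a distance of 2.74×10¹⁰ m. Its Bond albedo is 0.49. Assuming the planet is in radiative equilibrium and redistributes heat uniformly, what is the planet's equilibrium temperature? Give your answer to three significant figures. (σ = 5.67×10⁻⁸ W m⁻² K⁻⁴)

Flux: S = L/(4πd²) = 9.95×10²⁶/(4π×(2.74×10¹⁰)²) = 1.05×10⁵ W m⁻².
Energy balance: absorbed = emitted ⇒ πR²·S(1−A) = 4πR²·σT_eq⁴, so T_eq⁴ = S(1−A)/(4σ).
T_eq = [1.05×10⁵ × 0.51 / (4 × 5.67×10⁻⁸)]^(1/4) = (2.37×10¹¹)^(1/4) = 698 K.

T_eq ≈ 698 K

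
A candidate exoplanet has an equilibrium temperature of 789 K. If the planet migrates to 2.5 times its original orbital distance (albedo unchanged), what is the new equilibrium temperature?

T_eq ∝ L^(1/4) · d^(−1/2).
T′ = 789 / 2.5^(1/2) = 499 K.

T_eq ≈ 499 K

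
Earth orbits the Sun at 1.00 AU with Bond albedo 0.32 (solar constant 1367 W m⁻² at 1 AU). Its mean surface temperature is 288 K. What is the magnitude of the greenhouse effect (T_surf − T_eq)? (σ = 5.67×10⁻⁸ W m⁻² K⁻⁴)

ΔT ≈ 35.0 K

S = 1367/1.00² = 1367 W m⁻².
T_eq = [S(1−A)/(4σ)]^(1/4) = [1367×0.68/(4×5.67×10⁻⁸)]^(1/4) = 253.0 K.
ΔT = T_surf − T_eq = 288 − 253.0.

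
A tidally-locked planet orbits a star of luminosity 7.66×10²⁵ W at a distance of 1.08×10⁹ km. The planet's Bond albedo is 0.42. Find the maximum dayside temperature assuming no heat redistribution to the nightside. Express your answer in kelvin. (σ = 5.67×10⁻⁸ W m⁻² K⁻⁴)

T_ss ≈ 85.5 K

d = 1.08×10⁹ km = 1.08×10¹² m.
Flux: S = L/(4πd²) = 7.66×10²⁵/(4π×(1.08×10¹²)²) = 5.23 W m⁻².
With no redistribution each surface element balances locally: S(1−A) = σT⁴.
T = [5.23 × 0.58 / 5.67×10⁻⁸]^(1/4) = (5.35×10⁷)^(1/4) = 85.5 K.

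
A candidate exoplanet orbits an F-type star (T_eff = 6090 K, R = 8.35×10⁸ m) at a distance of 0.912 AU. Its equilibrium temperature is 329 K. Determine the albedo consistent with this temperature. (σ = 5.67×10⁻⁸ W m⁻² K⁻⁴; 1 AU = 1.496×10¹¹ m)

d = 0.912 AU = 1.36×10¹¹ m.
L = 4πR_⋆²σT_⋆⁴ = 4π(8.35×10⁸)² × 5.67×10⁻⁸ × (6090)⁴ = 6.83×10²⁶ W.
S = L/(4πd²) = 2920 W m⁻².
From T_eq⁴ = S(1−A)/(4σ): 1−A = 4σT_eq⁴/S.
1−A = 4 × 5.67×10⁻⁸ × (329)⁴ / 2920 = 0.910.

A ≈ 0.09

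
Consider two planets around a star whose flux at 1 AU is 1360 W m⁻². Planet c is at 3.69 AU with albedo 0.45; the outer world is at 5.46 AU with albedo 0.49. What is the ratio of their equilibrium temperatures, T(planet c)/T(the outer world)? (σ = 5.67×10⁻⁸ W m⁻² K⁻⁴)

T₁/T₂ ≈ 1.240

T_eq = [S₀(1−A)/(4σd²)]^(1/4), so T ∝ (1−A)^(1/4) / √d.
T₁ = [1360×0.55/(4×5.67×10⁻⁸×3.69²)]^(1/4) = 124.75 K.
T₂ = [1360×0.51/(4×5.67×10⁻⁸×5.46²)]^(1/4) = 100.64 K.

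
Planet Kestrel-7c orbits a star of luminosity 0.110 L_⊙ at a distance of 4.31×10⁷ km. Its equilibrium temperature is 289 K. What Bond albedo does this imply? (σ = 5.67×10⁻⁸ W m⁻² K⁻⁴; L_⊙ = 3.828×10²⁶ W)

d = 4.31×10⁷ km = 4.31×10¹⁰ m.
L = 0.110 × 3.828×10²⁶ = 4.21×10²⁵ W.
Flux: S = L/(4πd²) = 4.21×10²⁵/(4π×(4.31×10¹⁰)²) = 1800 W m⁻².
From T_eq⁴ = S(1−A)/(4σ): 1−A = 4σT_eq⁴/S.
1−A = 4 × 5.67×10⁻⁸ × (289)⁴ / 1800 = 0.877.

A ≈ 0.12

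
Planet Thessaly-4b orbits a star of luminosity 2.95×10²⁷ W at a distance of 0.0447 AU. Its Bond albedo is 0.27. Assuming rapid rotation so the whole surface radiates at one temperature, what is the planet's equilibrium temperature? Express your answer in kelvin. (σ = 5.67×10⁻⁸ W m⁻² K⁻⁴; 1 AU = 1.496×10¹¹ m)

T_eq ≈ 2030 K

d = 0.0447 AU = 6.69×10⁹ m.
Flux: S = L/(4πd²) = 2.95×10²⁷/(4π×(6.69×10⁹)²) = 5.25×10⁶ W m⁻².
Energy balance: absorbed = emitted ⇒ πR²·S(1−A) = 4πR²·σT_eq⁴, so T_eq⁴ = S(1−A)/(4σ).
T_eq = [5.25×10⁶ × 0.73 / (4 × 5.67×10⁻⁸)]^(1/4) = (1.69×10¹³)^(1/4) = 2030 K.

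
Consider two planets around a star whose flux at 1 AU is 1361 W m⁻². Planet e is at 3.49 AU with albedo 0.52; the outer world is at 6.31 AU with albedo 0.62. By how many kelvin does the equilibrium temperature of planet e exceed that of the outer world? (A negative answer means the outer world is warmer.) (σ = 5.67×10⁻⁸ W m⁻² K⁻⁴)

T_eq = [S₀(1−A)/(4σd²)]^(1/4), so T ∝ (1−A)^(1/4) / √d.
T₁ = [1361×0.48/(4×5.67×10⁻⁸×3.49²)]^(1/4) = 124.01 K.
T₂ = [1361×0.38/(4×5.67×10⁻⁸×6.31²)]^(1/4) = 86.99 K.

ΔT ≈ 37.0 K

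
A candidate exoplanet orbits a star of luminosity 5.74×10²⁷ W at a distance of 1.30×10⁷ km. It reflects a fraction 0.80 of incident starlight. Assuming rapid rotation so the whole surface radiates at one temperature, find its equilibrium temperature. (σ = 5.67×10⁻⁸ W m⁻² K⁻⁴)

d = 1.30×10⁷ km = 1.30×10¹⁰ m.
Flux: S = L/(4πd²) = 5.74×10²⁷/(4π×(1.30×10¹⁰)²) = 2.70×10⁶ W m⁻².
Energy balance: absorbed = emitted ⇒ πR²·S(1−A) = 4πR²·σT_eq⁴, so T_eq⁴ = S(1−A)/(4σ).
T_eq = [2.70×10⁶ × 0.20 / (4 × 5.67×10⁻⁸)]^(1/4) = (2.38×10¹²)^(1/4) = 1240 K.

T_eq ≈ 1240 K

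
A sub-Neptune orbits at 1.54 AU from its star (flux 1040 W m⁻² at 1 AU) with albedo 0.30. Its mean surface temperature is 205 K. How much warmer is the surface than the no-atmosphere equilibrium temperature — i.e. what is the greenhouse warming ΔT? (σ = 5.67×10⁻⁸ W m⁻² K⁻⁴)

ΔT ≈ 13.2 K

S = 1040/1.54² = 438.5 W m⁻².
T_eq = [S(1−A)/(4σ)]^(1/4) = [438.5×0.70/(4×5.67×10⁻⁸)]^(1/4) = 191.8 K.
ΔT = T_surf − T_eq = 205 − 191.8.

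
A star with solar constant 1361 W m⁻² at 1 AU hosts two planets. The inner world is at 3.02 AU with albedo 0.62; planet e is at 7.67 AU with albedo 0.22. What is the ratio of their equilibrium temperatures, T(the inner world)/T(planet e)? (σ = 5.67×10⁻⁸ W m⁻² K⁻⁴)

T_eq = [S₀(1−A)/(4σd²)]^(1/4), so T ∝ (1−A)^(1/4) / √d.
T₁ = [1361×0.38/(4×5.67×10⁻⁸×3.02²)]^(1/4) = 125.75 K.
T₂ = [1361×0.78/(4×5.67×10⁻⁸×7.67²)]^(1/4) = 94.45 K.

T₁/T₂ ≈ 1.331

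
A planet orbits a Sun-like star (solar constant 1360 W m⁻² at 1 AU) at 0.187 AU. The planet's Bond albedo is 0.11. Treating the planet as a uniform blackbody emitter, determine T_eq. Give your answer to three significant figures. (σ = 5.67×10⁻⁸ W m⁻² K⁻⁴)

Flux at 0.187 AU: S = 1360/0.187² = 3.89×10⁴ W m⁻².
Energy balance: absorbed = emitted ⇒ πR²·S(1−A) = 4πR²·σT_eq⁴, so T_eq⁴ = S(1−A)/(4σ).
T_eq = [3.89×10⁴ × 0.89 / (4 × 5.67×10⁻⁸)]^(1/4) = (1.53×10¹¹)^(1/4) = 625 K.

T_eq ≈ 625 K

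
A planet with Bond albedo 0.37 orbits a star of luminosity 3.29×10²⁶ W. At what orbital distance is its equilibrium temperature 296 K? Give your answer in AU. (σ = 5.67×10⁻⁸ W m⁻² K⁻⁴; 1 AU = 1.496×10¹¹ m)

From T_eq⁴ = L(1−A)/(16πσd²): d = √[L(1−A)/(16πσT_eq⁴)].
d = √[3.29×10²⁶ × 0.63 / (16π × 5.67×10⁻⁸ × (296)⁴)] = 9.73×10¹⁰ m = 0.651 AU.

d ≈ 0.651 AU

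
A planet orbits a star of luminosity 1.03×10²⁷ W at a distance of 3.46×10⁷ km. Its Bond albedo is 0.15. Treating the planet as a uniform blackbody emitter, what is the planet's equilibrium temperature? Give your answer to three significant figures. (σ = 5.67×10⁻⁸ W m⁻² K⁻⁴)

d = 3.46×10⁷ km = 3.46×10¹⁰ m.
Flux: S = L/(4πd²) = 1.03×10²⁷/(4π×(3.46×10¹⁰)²) = 6.85×10⁴ W m⁻².
Energy balance: absorbed = emitted ⇒ πR²·S(1−A) = 4πR²·σT_eq⁴, so T_eq⁴ = S(1−A)/(4σ).
T_eq = [6.85×10⁴ × 0.85 / (4 × 5.67×10⁻⁸)]^(1/4) = (2.57×10¹¹)^(1/4) = 712 K.

T_eq ≈ 712 K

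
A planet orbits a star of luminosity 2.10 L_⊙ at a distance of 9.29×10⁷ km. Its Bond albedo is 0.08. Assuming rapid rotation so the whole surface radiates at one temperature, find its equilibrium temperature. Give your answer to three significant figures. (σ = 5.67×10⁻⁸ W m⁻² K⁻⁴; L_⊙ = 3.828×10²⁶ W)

T_eq ≈ 416 K

d = 9.29×10⁷ km = 9.29×10¹⁰ m.
L = 2.10 × 3.828×10²⁶ = 8.04×10²⁶ W.
Flux: S = L/(4πd²) = 8.04×10²⁶/(4π×(9.29×10¹⁰)²) = 7410 W m⁻².
Energy balance: absorbed = emitted ⇒ πR²·S(1−A) = 4πR²·σT_eq⁴, so T_eq⁴ = S(1−A)/(4σ).
T_eq = [7410 × 0.92 / (4 × 5.67×10⁻⁸)]^(1/4) = (3.01×10¹⁰)^(1/4) = 416 K.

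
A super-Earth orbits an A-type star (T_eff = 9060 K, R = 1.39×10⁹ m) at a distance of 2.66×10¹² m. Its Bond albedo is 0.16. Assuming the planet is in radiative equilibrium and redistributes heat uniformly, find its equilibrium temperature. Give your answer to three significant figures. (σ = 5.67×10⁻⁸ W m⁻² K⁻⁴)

T_eq ≈ 140 K

L = 4πR_⋆²σT_⋆⁴ = 4π(1.39×10⁹)² × 5.67×10⁻⁸ × (9060)⁴ = 9.28×10²⁷ W.
S = L/(4πd²) = 104 W m⁻².
Energy balance: absorbed = emitted ⇒ πR²·S(1−A) = 4πR²·σT_eq⁴, so T_eq⁴ = S(1−A)/(4σ).
T_eq = [104 × 0.84 / (4 × 5.67×10⁻⁸)]^(1/4) = (3.86×10⁸)^(1/4) = 140 K.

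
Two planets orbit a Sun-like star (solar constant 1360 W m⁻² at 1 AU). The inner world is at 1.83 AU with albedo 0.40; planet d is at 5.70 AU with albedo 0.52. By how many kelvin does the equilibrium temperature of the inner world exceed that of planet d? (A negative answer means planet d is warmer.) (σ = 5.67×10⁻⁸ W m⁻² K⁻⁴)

ΔT ≈ 84.0 K

T_eq = [S₀(1−A)/(4σd²)]^(1/4), so T ∝ (1−A)^(1/4) / √d.
T₁ = [1360×0.60/(4×5.67×10⁻⁸×1.83²)]^(1/4) = 181.04 K.
T₂ = [1360×0.48/(4×5.67×10⁻⁸×5.70²)]^(1/4) = 97.02 K.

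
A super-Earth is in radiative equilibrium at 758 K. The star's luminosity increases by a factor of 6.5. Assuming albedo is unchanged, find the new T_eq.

T_eq ≈ 1210 K

T_eq ∝ L^(1/4) · d^(−1/2).
T′ = 758 × 6.5^(1/4) = 1210 K.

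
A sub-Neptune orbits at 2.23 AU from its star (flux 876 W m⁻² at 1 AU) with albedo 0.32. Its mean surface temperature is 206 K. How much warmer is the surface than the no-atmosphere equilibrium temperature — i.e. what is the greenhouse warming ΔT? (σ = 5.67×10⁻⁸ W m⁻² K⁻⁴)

ΔT ≈ 54.4 K

S = 876/2.23² = 176.2 W m⁻².
T_eq = [S(1−A)/(4σ)]^(1/4) = [176.2×0.68/(4×5.67×10⁻⁸)]^(1/4) = 151.6 K.
ΔT = T_surf − T_eq = 206 − 151.6.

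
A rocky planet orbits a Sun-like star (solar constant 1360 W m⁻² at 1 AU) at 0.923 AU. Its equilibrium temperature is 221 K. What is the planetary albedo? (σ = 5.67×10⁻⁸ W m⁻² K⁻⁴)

A ≈ 0.66

Flux at 0.923 AU: S = 1360/0.923² = 1600 W m⁻².
From T_eq⁴ = S(1−A)/(4σ): 1−A = 4σT_eq⁴/S.
1−A = 4 × 5.67×10⁻⁸ × (221)⁴ / 1600 = 0.339.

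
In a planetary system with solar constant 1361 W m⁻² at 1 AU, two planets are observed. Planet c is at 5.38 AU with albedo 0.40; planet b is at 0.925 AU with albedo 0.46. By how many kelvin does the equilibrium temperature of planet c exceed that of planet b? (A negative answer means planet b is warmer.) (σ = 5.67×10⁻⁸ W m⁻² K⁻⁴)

T_eq = [S₀(1−A)/(4σd²)]^(1/4), so T ∝ (1−A)^(1/4) / √d.
T₁ = [1361×0.60/(4×5.67×10⁻⁸×5.38²)]^(1/4) = 105.61 K.
T₂ = [1361×0.54/(4×5.67×10⁻⁸×0.925²)]^(1/4) = 248.07 K.

ΔT ≈ -142.5 K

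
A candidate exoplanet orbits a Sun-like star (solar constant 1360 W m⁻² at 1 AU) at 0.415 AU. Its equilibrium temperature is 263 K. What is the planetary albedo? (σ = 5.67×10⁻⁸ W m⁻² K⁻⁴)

A ≈ 0.86

Flux at 0.415 AU: S = 1360/0.415² = 7900 W m⁻².
From T_eq⁴ = S(1−A)/(4σ): 1−A = 4σT_eq⁴/S.
1−A = 4 × 5.67×10⁻⁸ × (263)⁴ / 7900 = 0.137.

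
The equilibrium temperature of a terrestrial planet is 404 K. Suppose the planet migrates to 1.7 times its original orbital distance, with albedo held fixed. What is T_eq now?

T_eq ≈ 310 K

T_eq ∝ L^(1/4) · d^(−1/2).
T′ = 404 / 1.7^(1/2) = 310 K.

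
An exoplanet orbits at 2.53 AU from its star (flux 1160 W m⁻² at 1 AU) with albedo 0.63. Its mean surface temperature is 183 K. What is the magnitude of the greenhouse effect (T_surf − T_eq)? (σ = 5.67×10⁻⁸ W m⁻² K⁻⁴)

ΔT ≈ 51.9 K

S = 1160/2.53² = 181.2 W m⁻².
T_eq = [S(1−A)/(4σ)]^(1/4) = [181.2×0.37/(4×5.67×10⁻⁸)]^(1/4) = 131.1 K.
ΔT = T_surf − T_eq = 183 − 131.1.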